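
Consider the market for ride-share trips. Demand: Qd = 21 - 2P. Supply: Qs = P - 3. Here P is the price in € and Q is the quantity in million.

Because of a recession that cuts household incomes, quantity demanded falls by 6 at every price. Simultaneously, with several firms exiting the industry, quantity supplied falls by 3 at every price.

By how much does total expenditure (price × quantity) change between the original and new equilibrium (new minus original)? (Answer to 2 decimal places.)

Solve the original market: 21 - 2P = P - 3, hence P = 8 and Q = 5.
The shock moves the curves to Qd = 15 - 2P and Qs = P - 6.
New equilibrium: 15 - 2P = P - 6 ⇒ 21 = 3P ⇒ P = 7, Q = 1.
Expenditure moves from 8×5 = 40 to 7×1 = 7; change = -33.00.

-33.00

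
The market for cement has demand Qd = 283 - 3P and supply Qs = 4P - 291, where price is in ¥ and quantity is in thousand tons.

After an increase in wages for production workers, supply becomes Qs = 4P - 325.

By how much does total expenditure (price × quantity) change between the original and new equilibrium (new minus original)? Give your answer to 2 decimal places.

Initially, 283 - 3P = 4P - 291, so 574 = 7P and P = 82, Q = 37.
After the shift, demand is Qd = 283 - 3P and supply is Qs = 4P - 325.
Clearing the new market: 283 - 3P = 4P - 325, so P = 608/7 ≈ 86.8571 and Q = 157/7 ≈ 22.4286.
Expenditure moves from 82×37 = 3034 to 86.8571×22.4286 = 1948.0816; change = -1085.92.

-1085.92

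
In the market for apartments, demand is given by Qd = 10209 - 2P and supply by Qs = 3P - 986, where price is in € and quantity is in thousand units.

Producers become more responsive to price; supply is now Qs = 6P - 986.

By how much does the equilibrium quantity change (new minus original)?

Original equilibrium: 10209 - 2P = 3P - 986 gives 11195 = 5P, so P = 2239 and Q = 5731.
With the change applied: demand Qd = 10209 - 2P, supply Qs = 6P - 986.
Setting them equal: 10209 - 2P = 6P - 986 → 11195 = 8P, so P = 1399.375 and Q = 7410.25.
ΔQ = 7410.25 − 5731 = +1679.25.

+1679.25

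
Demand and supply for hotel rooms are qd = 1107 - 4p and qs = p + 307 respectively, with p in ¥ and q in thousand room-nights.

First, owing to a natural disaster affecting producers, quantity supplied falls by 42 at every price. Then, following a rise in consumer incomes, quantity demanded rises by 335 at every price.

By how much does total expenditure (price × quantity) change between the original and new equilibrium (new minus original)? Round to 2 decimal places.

Initially, 1107 - 4p = p + 307, so 800 = 5p and p = 160, q = 467.
With the change applied: demand qd = 1442 - 4p, supply qs = p + 265.
Equate the new curves: 1442 - 4p = p + 265, giving 1177 = 5p, p = 235.4, q = 500.4.
Expenditure moves from 160×467 = 74720 to 235.4×500.4 = 117794.16; change = +43074.16.

+43074.16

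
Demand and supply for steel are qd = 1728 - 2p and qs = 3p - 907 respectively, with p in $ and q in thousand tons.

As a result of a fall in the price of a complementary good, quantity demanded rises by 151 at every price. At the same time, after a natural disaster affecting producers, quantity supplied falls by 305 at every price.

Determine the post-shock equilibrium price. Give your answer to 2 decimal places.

Initially, 1728 - 2p = 3p - 907, so 2635 = 5p and p = 527, q = 674.
The shock moves the curves to qd = 1879 - 2p and qs = 3p - 1212.
Equate the new curves: 1879 - 2p = 3p - 1212, giving 3091 = 5p, p = 618.2, q = 642.6.

618.20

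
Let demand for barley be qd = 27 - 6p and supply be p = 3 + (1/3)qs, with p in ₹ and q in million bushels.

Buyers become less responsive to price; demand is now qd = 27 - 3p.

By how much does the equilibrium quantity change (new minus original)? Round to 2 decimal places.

+6.00

Before the shock: 27 - 6p = 3p - 9 ⇒ 36 = 9p ⇒ p = 4, q = 3.
The new curves are qd = 27 - 3p (demand) and qs = 3p - 9 (supply).
New equilibrium: 27 - 3p = 3p - 9 ⇒ 36 = 6p ⇒ p = 6, q = 9.
Δq = 9 − 3 = +6.00.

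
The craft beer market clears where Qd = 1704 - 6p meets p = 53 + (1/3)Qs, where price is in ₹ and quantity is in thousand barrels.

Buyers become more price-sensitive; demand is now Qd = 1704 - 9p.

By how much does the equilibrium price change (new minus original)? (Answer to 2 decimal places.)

-51.75

Before the shock: 1704 - 6p = 3p - 159 ⇒ 1863 = 9p ⇒ p = 207, Q = 462.
The new curves are Qd = 1704 - 9p (demand) and Qs = 3p - 159 (supply).
Equate the new curves: 1704 - 9p = 3p - 159, giving 1863 = 12p, p = 155.25, Q = 306.75.
Δp = 155.25 − 207 = -51.75.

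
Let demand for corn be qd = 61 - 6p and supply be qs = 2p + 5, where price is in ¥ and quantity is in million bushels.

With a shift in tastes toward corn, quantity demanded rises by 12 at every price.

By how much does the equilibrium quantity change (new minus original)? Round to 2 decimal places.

Initially, 61 - 6p = 2p + 5, so 56 = 8p and p = 7, q = 19.
After the shift, demand is qd = 73 - 6p and supply is qs = 2p + 5.
Setting them equal: 73 - 6p = 2p + 5 → 68 = 8p, so p = 8.5 and q = 22.
Δq = 22 − 19 = +3.00.

+3.00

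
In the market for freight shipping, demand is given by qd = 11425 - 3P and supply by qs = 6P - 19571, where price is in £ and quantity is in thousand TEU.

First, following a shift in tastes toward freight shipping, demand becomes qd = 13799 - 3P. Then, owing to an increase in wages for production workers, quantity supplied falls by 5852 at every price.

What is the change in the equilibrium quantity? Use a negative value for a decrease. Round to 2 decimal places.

Before the shock: 11425 - 3P = 6P - 19571 ⇒ 30996 = 9P ⇒ P = 3444, q = 1093.
The new curves are qd = 13799 - 3P (demand) and qs = 6P - 25423 (supply).
Clearing the new market: 13799 - 3P = 6P - 25423, so P = 4358 and q = 725.
Δq = 725 − 1093 = -368.00.

-368.00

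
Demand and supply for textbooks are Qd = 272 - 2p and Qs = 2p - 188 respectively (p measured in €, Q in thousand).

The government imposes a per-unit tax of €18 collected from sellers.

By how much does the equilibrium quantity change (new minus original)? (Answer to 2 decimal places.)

-18.00

Before the shock: 272 - 2p = 2p - 188 ⇒ 460 = 4p ⇒ p = 115, Q = 42.
Since sellers keep the price net of the tax, the effective supply curve becomes Qs = 2p - 224.
Setting them equal: 272 - 2p = 2p - 224 → 496 = 4p, so p = 124 and Q = 24.
ΔQ = 24 − 42 = -18.00.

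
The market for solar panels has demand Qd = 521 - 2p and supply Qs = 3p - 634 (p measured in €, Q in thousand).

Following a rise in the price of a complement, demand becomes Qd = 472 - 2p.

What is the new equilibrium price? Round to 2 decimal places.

221.20

Initially, 521 - 2p = 3p - 634, so 1155 = 5p and p = 231, Q = 59.
After the shift, demand is Qd = 472 - 2p and supply is Qs = 3p - 634.
Clearing the new market: 472 - 2p = 3p - 634, so p = 221.2 and Q = 29.6.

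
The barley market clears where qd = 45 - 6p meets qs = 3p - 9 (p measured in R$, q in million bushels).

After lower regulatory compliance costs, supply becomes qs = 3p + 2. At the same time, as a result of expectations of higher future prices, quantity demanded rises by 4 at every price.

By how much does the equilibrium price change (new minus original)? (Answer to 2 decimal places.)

Original equilibrium: 45 - 6p = 3p - 9 gives 54 = 9p, so p = 6 and q = 9.
After the shift, demand is qd = 49 - 6p and supply is qs = 3p + 2.
Setting them equal: 49 - 6p = 3p + 2 → 47 = 9p, so p = 47/9 ≈ 5.2222 and q = 53/3 ≈ 17.6667.
Δp = 5.2222 − 6 = -0.78.

-0.78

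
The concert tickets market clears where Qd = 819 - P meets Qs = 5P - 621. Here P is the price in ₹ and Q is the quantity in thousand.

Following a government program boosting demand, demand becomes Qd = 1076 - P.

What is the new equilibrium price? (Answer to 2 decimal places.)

Original equilibrium: 819 - P = 5P - 621 gives 1440 = 6P, so P = 240 and Q = 579.
The new curves are Qd = 1076 - P (demand) and Qs = 5P - 621 (supply).
Setting them equal: 1076 - P = 5P - 621 → 1697 = 6P, so P = 1697/6 ≈ 282.8333 and Q = 4759/6 ≈ 793.1667.

282.83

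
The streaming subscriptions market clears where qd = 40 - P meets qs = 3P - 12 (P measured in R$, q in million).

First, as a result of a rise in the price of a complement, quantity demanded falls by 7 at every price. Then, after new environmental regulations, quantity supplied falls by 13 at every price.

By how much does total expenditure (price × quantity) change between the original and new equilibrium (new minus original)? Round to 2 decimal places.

-82.75

Before the shock: 40 - P = 3P - 12 ⇒ 52 = 4P ⇒ P = 13, q = 27.
After the shift, demand is qd = 33 - P and supply is qs = 3P - 25.
New equilibrium: 33 - P = 3P - 25 ⇒ 58 = 4P ⇒ P = 14.5, q = 18.5.
Expenditure moves from 13×27 = 351 to 14.5×18.5 = 268.25; change = -82.75.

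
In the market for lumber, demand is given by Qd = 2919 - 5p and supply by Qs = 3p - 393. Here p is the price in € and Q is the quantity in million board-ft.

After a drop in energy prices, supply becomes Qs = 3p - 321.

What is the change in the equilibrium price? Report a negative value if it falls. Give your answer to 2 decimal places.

-9.00

Solve the original market: 2919 - 5p = 3p - 393, hence p = 414 and Q = 849.
The new curves are Qd = 2919 - 5p (demand) and Qs = 3p - 321 (supply).
New equilibrium: 2919 - 5p = 3p - 321 ⇒ 3240 = 8p ⇒ p = 405, Q = 894.
Δp = 405 − 414 = -9.00.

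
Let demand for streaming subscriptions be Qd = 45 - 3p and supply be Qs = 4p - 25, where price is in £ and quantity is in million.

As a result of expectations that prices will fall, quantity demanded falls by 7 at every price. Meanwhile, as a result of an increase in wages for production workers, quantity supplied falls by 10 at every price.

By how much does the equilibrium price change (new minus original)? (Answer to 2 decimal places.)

+0.43

Solve the original market: 45 - 3p = 4p - 25, hence p = 10 and Q = 15.
The new curves are Qd = 38 - 3p (demand) and Qs = 4p - 35 (supply).
Clearing the new market: 38 - 3p = 4p - 35, so p = 73/7 ≈ 10.4286 and Q = 47/7 ≈ 6.7143.
Δp = 10.4286 − 10 = +0.43.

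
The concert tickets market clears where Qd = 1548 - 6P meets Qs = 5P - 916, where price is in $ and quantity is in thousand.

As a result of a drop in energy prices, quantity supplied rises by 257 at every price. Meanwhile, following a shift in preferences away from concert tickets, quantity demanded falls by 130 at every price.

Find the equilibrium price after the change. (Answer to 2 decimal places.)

188.82

Before the shock: 1548 - 6P = 5P - 916 ⇒ 2464 = 11P ⇒ P = 224, Q = 204.
The new curves are Qd = 1418 - 6P (demand) and Qs = 5P - 659 (supply).
Clearing the new market: 1418 - 6P = 5P - 659, so P = 2077/11 ≈ 188.8182 and Q = 3136/11 ≈ 285.0909.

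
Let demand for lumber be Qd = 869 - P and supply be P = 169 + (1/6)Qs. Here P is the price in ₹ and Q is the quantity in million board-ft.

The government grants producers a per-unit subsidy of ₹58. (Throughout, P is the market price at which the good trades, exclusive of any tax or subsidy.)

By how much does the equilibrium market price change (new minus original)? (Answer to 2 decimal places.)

Initially, 869 - P = 6P - 1014, so 1883 = 7P and P = 269, Q = 600.
Since sellers receive the price plus the subsidy, the effective supply curve becomes Qs = 6P - 666.
Clearing the new market: 869 - P = 6P - 666, so P = 1535/7 ≈ 219.2857 and Q = 4548/7 ≈ 649.7143.
ΔP = 219.2857 − 269 = -49.71.

-49.71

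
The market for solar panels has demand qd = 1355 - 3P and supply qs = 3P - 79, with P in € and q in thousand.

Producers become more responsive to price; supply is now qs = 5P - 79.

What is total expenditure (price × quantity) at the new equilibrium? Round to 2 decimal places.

146492.06

Solve the original market: 1355 - 3P = 3P - 79, hence P = 239 and q = 638.
The new curves are qd = 1355 - 3P (demand) and qs = 5P - 79 (supply).
Clearing the new market: 1355 - 3P = 5P - 79, so P = 179.25 and q = 817.25.
New expenditure = 179.25 × 817.25 = 146492.06.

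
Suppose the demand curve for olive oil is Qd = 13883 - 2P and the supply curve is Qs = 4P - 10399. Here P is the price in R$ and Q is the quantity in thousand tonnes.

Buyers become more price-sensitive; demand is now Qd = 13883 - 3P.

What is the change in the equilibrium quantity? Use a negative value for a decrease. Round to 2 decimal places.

-2312.57

Solve the original market: 13883 - 2P = 4P - 10399, hence P = 4047 and Q = 5789.
The shock moves the curves to Qd = 13883 - 3P and Qs = 4P - 10399.
Clearing the new market: 13883 - 3P = 4P - 10399, so P = 24282/7 ≈ 3468.8571 and Q = 24335/7 ≈ 3476.4286.
ΔQ = 3476.4286 − 5789 = -2312.57.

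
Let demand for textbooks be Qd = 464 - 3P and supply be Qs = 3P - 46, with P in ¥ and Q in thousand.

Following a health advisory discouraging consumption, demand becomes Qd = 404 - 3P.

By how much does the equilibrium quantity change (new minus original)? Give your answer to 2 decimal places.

Initially, 464 - 3P = 3P - 46, so 510 = 6P and P = 85, Q = 209.
After the shift, demand is Qd = 404 - 3P and supply is Qs = 3P - 46.
New equilibrium: 404 - 3P = 3P - 46 ⇒ 450 = 6P ⇒ P = 75, Q = 179.
ΔQ = 179 − 209 = -30.00.

-30.00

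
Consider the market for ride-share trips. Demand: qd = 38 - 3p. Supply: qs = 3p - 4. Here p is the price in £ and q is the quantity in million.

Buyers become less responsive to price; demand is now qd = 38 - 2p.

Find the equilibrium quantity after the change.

Original equilibrium: 38 - 3p = 3p - 4 gives 42 = 6p, so p = 7 and q = 17.
With the change applied: demand qd = 38 - 2p, supply qs = 3p - 4.
Setting them equal: 38 - 2p = 3p - 4 → 42 = 5p, so p = 8.4 and q = 21.2.

21.2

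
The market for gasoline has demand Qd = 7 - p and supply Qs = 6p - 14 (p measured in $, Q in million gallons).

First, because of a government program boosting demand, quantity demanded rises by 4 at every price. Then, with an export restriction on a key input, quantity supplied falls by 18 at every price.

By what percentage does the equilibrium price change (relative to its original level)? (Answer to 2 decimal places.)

Solve the original market: 7 - p = 6p - 14, hence p = 3 and Q = 4.
The shock moves the curves to Qd = 11 - p and Qs = 6p - 32.
Clearing the new market: 11 - p = 6p - 32, so p = 43/7 ≈ 6.1429 and Q = 34/7 ≈ 4.8571.
%Δp = (6.1429 − 3) / 3 × 100 = +104.76%.

+104.76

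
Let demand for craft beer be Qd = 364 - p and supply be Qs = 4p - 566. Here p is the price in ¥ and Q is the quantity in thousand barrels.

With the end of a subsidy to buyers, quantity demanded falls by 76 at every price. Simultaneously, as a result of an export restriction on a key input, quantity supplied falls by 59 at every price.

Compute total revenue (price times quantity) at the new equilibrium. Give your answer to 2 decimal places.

Initially, 364 - p = 4p - 566, so 930 = 5p and p = 186, Q = 178.
After the shift, demand is Qd = 288 - p and supply is Qs = 4p - 625.
Equate the new curves: 288 - p = 4p - 625, giving 913 = 5p, p = 182.6, Q = 105.4.
New expenditure = 182.6 × 105.4 = 19246.04.

19246.04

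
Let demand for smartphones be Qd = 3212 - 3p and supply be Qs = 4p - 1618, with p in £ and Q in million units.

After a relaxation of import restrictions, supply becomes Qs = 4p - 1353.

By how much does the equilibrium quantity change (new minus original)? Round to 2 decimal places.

+113.57

Before the shock: 3212 - 3p = 4p - 1618 ⇒ 4830 = 7p ⇒ p = 690, Q = 1142.
The new curves are Qd = 3212 - 3p (demand) and Qs = 4p - 1353 (supply).
New equilibrium: 3212 - 3p = 4p - 1353 ⇒ 4565 = 7p ⇒ p = 4565/7 ≈ 652.1429, Q = 8789/7 ≈ 1255.5714.
ΔQ = 1255.5714 − 1142 = +113.57.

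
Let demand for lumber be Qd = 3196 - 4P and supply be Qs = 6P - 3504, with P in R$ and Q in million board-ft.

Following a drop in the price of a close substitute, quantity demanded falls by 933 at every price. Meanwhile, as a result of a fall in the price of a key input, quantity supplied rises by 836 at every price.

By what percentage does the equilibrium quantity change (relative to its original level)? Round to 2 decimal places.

-43.68

Original equilibrium: 3196 - 4P = 6P - 3504 gives 6700 = 10P, so P = 670 and Q = 516.
After the shift, demand is Qd = 2263 - 4P and supply is Qs = 6P - 2668.
New equilibrium: 2263 - 4P = 6P - 2668 ⇒ 4931 = 10P ⇒ P = 493.1, Q = 290.6.
%ΔQ = (290.6 − 516) / 516 × 100 = -43.68%.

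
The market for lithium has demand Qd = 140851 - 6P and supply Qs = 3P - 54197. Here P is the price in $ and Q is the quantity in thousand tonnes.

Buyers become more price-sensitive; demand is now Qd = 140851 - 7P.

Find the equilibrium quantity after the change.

Initially, 140851 - 6P = 3P - 54197, so 195048 = 9P and P = 21672, Q = 10819.
The new curves are Qd = 140851 - 7P (demand) and Qs = 3P - 54197 (supply).
New equilibrium: 140851 - 7P = 3P - 54197 ⇒ 195048 = 10P ⇒ P = 19504.8, Q = 4317.4.

4317.4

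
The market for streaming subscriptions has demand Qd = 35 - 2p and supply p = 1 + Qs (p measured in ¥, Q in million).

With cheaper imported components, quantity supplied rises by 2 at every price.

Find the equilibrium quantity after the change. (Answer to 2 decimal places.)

12.33

Solve the original market: 35 - 2p = p - 1, hence p = 12 and Q = 11.
With the change applied: demand Qd = 35 - 2p, supply Qs = p + 1.
Equate the new curves: 35 - 2p = p + 1, giving 34 = 3p, p = 34/3 ≈ 11.3333, Q = 37/3 ≈ 12.3333.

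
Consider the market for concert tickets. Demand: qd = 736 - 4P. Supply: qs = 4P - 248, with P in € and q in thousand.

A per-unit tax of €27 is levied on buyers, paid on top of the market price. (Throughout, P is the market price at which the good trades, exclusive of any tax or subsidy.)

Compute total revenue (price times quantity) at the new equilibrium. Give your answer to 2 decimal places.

Original equilibrium: 736 - 4P = 4P - 248 gives 984 = 8P, so P = 123 and q = 244.
Since buyers pay the price plus the tax, the effective demand curve becomes qd = 628 - 4P.
Clearing the new market: 628 - 4P = 4P - 248, so P = 109.5 and q = 190.
New expenditure = 109.5 × 190 = 20805.00.

20805.00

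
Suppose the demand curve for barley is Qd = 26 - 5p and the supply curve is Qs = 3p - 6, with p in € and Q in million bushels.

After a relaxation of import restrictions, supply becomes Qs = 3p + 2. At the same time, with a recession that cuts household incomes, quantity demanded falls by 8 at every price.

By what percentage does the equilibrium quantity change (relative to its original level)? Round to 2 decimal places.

+33.33

Original equilibrium: 26 - 5p = 3p - 6 gives 32 = 8p, so p = 4 and Q = 6.
After the shift, demand is Qd = 18 - 5p and supply is Qs = 3p + 2.
Setting them equal: 18 - 5p = 3p + 2 → 16 = 8p, so p = 2 and Q = 8.
%ΔQ = (8 − 6) / 6 × 100 = +33.33%.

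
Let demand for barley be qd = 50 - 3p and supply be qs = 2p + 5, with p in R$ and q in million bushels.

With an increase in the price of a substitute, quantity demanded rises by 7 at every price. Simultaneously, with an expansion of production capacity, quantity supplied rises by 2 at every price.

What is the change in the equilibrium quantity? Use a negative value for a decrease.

Before the shock: 50 - 3p = 2p + 5 ⇒ 45 = 5p ⇒ p = 9, q = 23.
The new curves are qd = 57 - 3p (demand) and qs = 2p + 7 (supply).
Setting them equal: 57 - 3p = 2p + 7 → 50 = 5p, so p = 10 and q = 27.
Δq = 27 − 23 = +4.

+4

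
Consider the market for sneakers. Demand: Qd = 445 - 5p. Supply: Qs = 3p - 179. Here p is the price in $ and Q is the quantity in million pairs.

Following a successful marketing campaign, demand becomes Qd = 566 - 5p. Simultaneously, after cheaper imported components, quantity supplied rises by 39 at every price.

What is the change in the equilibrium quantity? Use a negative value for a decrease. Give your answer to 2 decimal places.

Solve the original market: 445 - 5p = 3p - 179, hence p = 78 and Q = 55.
The shock moves the curves to Qd = 566 - 5p and Qs = 3p - 140.
Equate the new curves: 566 - 5p = 3p - 140, giving 706 = 8p, p = 88.25, Q = 124.75.
ΔQ = 124.75 − 55 = +69.75.

+69.75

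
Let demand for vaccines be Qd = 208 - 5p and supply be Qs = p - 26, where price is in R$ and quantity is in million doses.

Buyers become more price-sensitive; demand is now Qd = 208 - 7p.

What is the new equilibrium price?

Solve the original market: 208 - 5p = p - 26, hence p = 39 and Q = 13.
With the change applied: demand Qd = 208 - 7p, supply Qs = p - 26.
Equate the new curves: 208 - 7p = p - 26, giving 234 = 8p, p = 29.25, Q = 3.25.

29.25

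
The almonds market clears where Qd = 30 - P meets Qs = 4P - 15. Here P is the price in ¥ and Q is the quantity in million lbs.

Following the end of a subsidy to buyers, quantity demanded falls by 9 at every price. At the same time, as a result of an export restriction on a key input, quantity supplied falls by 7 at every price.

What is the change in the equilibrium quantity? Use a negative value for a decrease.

-8.6

Solve the original market: 30 - P = 4P - 15, hence P = 9 and Q = 21.
After the shift, demand is Qd = 21 - P and supply is Qs = 4P - 22.
Equate the new curves: 21 - P = 4P - 22, giving 43 = 5P, P = 8.6, Q = 12.4.
ΔQ = 12.4 − 21 = -8.6.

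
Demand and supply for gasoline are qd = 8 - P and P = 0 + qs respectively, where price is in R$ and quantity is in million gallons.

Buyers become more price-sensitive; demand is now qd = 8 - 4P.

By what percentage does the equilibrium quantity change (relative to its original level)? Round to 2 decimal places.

-60.00

Original equilibrium: 8 - P = P gives 8 = 2P, so P = 4 and q = 4.
The shock moves the curves to qd = 8 - 4P and qs = P.
Equate the new curves: 8 - 4P = P, giving 8 = 5P, P = 1.6, q = 1.6.
%Δq = (1.6 − 4) / 4 × 100 = -60.00%.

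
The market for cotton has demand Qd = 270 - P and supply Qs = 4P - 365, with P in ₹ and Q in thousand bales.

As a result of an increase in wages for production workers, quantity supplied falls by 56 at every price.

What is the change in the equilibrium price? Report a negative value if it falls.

+11.2

Original equilibrium: 270 - P = 4P - 365 gives 635 = 5P, so P = 127 and Q = 143.
After the shift, demand is Qd = 270 - P and supply is Qs = 4P - 421.
Equate the new curves: 270 - P = 4P - 421, giving 691 = 5P, P = 138.2, Q = 131.8.
ΔP = 138.2 − 127 = +11.2.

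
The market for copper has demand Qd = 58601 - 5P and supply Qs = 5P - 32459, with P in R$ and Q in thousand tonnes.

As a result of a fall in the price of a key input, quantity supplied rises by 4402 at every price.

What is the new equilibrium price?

8665.8

Original equilibrium: 58601 - 5P = 5P - 32459 gives 91060 = 10P, so P = 9106 and Q = 13071.
After the shift, demand is Qd = 58601 - 5P and supply is Qs = 5P - 28057.
New equilibrium: 58601 - 5P = 5P - 28057 ⇒ 86658 = 10P ⇒ P = 8665.8, Q = 15272.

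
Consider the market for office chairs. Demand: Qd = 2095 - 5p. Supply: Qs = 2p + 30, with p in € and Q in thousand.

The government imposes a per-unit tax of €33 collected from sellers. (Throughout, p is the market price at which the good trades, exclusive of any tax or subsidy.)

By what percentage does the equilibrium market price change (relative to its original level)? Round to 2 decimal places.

Solve the original market: 2095 - 5p = 2p + 30, hence p = 295 and Q = 620.
Since sellers keep the price net of the tax, the effective supply curve becomes Qs = 2p - 36.
Clearing the new market: 2095 - 5p = 2p - 36, so p = 2131/7 ≈ 304.4286 and Q = 4010/7 ≈ 572.8571.
%Δp = (304.4286 − 295) / 295 × 100 = +3.20%.

+3.20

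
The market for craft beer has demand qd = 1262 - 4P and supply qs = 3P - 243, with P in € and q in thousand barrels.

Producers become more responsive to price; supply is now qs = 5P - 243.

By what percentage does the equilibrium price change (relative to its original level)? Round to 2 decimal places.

Solve the original market: 1262 - 4P = 3P - 243, hence P = 215 and q = 402.
With the change applied: demand qd = 1262 - 4P, supply qs = 5P - 243.
Clearing the new market: 1262 - 4P = 5P - 243, so P = 1505/9 ≈ 167.2222 and q = 5338/9 ≈ 593.1111.
%ΔP = (167.2222 − 215) / 215 × 100 = -22.22%.

-22.22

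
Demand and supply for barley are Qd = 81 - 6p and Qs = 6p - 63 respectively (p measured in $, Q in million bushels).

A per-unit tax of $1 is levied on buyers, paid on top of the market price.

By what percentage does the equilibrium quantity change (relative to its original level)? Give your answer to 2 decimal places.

-33.33

Before the shock: 81 - 6p = 6p - 63 ⇒ 144 = 12p ⇒ p = 12, Q = 9.
Since buyers pay the price plus the tax, the effective demand curve becomes Qd = 75 - 6p.
Clearing the new market: 75 - 6p = 6p - 63, so p = 11.5 and Q = 6.
%ΔQ = (6 − 9) / 9 × 100 = -33.33%.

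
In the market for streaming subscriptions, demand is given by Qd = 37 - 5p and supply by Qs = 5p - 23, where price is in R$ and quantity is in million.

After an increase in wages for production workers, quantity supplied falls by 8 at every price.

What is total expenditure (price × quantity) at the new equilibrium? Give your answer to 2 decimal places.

Solve the original market: 37 - 5p = 5p - 23, hence p = 6 and Q = 7.
After the shift, demand is Qd = 37 - 5p and supply is Qs = 5p - 31.
Equate the new curves: 37 - 5p = 5p - 31, giving 68 = 10p, p = 6.8, Q = 3.
New expenditure = 6.8 × 3 = 20.40.

20.40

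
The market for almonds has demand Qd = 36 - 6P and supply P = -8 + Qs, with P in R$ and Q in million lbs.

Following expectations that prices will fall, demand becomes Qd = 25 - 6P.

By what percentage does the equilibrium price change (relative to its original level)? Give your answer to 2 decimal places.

Original equilibrium: 36 - 6P = P + 8 gives 28 = 7P, so P = 4 and Q = 12.
The new curves are Qd = 25 - 6P (demand) and Qs = P + 8 (supply).
New equilibrium: 25 - 6P = P + 8 ⇒ 17 = 7P ⇒ P = 17/7 ≈ 2.4286, Q = 73/7 ≈ 10.4286.
%ΔP = (2.4286 − 4) / 4 × 100 = -39.29%.

-39.29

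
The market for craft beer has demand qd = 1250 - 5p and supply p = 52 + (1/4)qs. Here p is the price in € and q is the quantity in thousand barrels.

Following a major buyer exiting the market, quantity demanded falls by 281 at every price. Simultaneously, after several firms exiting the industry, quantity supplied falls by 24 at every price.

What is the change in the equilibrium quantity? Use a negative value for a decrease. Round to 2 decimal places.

Before the shock: 1250 - 5p = 4p - 208 ⇒ 1458 = 9p ⇒ p = 162, q = 440.
After the shift, demand is qd = 969 - 5p and supply is qs = 4p - 232.
Setting them equal: 969 - 5p = 4p - 232 → 1201 = 9p, so p = 1201/9 ≈ 133.4444 and q = 2716/9 ≈ 301.7778.
Δq = 301.7778 − 440 = -138.22.

-138.22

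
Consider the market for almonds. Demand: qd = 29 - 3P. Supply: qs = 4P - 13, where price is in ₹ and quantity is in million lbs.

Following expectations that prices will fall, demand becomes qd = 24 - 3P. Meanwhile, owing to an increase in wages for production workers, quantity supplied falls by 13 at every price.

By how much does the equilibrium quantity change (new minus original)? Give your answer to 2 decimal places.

-8.43

Before the shock: 29 - 3P = 4P - 13 ⇒ 42 = 7P ⇒ P = 6, q = 11.
The shock moves the curves to qd = 24 - 3P and qs = 4P - 26.
Equate the new curves: 24 - 3P = 4P - 26, giving 50 = 7P, P = 50/7 ≈ 7.1429, q = 18/7 ≈ 2.5714.
Δq = 2.5714 − 11 = -8.43.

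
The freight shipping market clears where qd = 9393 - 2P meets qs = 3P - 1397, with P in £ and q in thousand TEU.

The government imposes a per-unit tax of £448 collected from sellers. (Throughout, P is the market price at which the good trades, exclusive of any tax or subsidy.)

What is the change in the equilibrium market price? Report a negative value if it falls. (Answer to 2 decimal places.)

Before the shock: 9393 - 2P = 3P - 1397 ⇒ 10790 = 5P ⇒ P = 2158, q = 5077.
Since sellers keep the price net of the tax, the effective supply curve becomes qs = 3P - 2741.
Equate the new curves: 9393 - 2P = 3P - 2741, giving 12134 = 5P, P = 2426.8, q = 4539.4.
ΔP = 2426.8 − 2158 = +268.80.

+268.80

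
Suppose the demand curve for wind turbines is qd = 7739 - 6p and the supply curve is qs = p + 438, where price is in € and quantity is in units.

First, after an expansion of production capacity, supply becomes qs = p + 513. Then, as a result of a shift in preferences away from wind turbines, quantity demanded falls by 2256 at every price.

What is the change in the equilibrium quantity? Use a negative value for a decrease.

-258

Initially, 7739 - 6p = p + 438, so 7301 = 7p and p = 1043, q = 1481.
After the shift, demand is qd = 5483 - 6p and supply is qs = p + 513.
Clearing the new market: 5483 - 6p = p + 513, so p = 710 and q = 1223.
Δq = 1223 − 1481 = -258.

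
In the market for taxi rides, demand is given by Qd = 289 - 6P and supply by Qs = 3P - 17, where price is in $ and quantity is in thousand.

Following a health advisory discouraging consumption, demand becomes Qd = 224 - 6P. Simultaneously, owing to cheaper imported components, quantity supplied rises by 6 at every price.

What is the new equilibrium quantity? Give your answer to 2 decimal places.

Original equilibrium: 289 - 6P = 3P - 17 gives 306 = 9P, so P = 34 and Q = 85.
The shock moves the curves to Qd = 224 - 6P and Qs = 3P - 11.
Equate the new curves: 224 - 6P = 3P - 11, giving 235 = 9P, P = 235/9 ≈ 26.1111, Q = 202/3 ≈ 67.3333.

67.33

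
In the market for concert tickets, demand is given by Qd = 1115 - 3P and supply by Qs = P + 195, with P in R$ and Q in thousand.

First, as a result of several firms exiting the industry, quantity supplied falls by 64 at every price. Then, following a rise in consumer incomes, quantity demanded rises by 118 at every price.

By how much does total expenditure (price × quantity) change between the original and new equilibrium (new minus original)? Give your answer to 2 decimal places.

Solve the original market: 1115 - 3P = P + 195, hence P = 230 and Q = 425.
After the shift, demand is Qd = 1233 - 3P and supply is Qs = P + 131.
Equate the new curves: 1233 - 3P = P + 131, giving 1102 = 4P, P = 275.5, Q = 406.5.
Expenditure moves from 230×425 = 97750 to 275.5×406.5 = 111990.75; change = +14240.75.

+14240.75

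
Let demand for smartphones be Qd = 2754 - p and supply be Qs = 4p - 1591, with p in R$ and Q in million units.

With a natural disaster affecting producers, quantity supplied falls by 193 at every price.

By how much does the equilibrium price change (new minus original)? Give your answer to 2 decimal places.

+38.60

Original equilibrium: 2754 - p = 4p - 1591 gives 4345 = 5p, so p = 869 and Q = 1885.
The shock moves the curves to Qd = 2754 - p and Qs = 4p - 1784.
Setting them equal: 2754 - p = 4p - 1784 → 4538 = 5p, so p = 907.6 and Q = 1846.4.
Δp = 907.6 − 869 = +38.60.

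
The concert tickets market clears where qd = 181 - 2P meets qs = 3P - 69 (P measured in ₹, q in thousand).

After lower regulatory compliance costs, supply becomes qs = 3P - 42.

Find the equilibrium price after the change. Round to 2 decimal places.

Before the shock: 181 - 2P = 3P - 69 ⇒ 250 = 5P ⇒ P = 50, q = 81.
After the shift, demand is qd = 181 - 2P and supply is qs = 3P - 42.
Setting them equal: 181 - 2P = 3P - 42 → 223 = 5P, so P = 44.6 and q = 91.8.

44.60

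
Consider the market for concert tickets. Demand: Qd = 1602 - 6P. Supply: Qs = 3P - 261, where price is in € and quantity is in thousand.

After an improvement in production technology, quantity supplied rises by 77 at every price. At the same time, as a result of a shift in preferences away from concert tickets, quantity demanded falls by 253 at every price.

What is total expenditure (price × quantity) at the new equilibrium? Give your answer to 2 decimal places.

55699.00

Before the shock: 1602 - 6P = 3P - 261 ⇒ 1863 = 9P ⇒ P = 207, Q = 360.
With the change applied: demand Qd = 1349 - 6P, supply Qs = 3P - 184.
Equate the new curves: 1349 - 6P = 3P - 184, giving 1533 = 9P, P = 511/3 ≈ 170.3333, Q = 327.
New expenditure = 170.3333 × 327 = 55699.00.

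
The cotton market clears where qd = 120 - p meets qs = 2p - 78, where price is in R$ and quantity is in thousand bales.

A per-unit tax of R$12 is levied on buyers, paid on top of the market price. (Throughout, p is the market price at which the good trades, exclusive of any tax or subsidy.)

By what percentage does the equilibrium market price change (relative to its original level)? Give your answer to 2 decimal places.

Original equilibrium: 120 - p = 2p - 78 gives 198 = 3p, so p = 66 and q = 54.
Since buyers pay the price plus the tax, the effective demand curve becomes qd = 108 - p.
Setting them equal: 108 - p = 2p - 78 → 186 = 3p, so p = 62 and q = 46.
%Δp = (62 − 66) / 66 × 100 = -6.06%.

-6.06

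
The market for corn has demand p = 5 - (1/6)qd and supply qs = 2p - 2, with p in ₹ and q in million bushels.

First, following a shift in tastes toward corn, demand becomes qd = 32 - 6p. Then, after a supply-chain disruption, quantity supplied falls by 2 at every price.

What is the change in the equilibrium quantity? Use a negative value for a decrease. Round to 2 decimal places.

Solve the original market: 30 - 6p = 2p - 2, hence p = 4 and q = 6.
The shock moves the curves to qd = 32 - 6p and qs = 2p - 4.
Clearing the new market: 32 - 6p = 2p - 4, so p = 4.5 and q = 5.
Δq = 5 − 6 = -1.00.

-1.00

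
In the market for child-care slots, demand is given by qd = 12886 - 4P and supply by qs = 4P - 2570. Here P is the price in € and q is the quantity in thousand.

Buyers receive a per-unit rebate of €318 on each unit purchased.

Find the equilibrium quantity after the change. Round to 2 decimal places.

Before the shock: 12886 - 4P = 4P - 2570 ⇒ 15456 = 8P ⇒ P = 1932, q = 5158.
Since buyers' out-of-pocket price is the market price minus the rebate, the effective demand curve becomes qd = 14158 - 4P.
Equate the new curves: 14158 - 4P = 4P - 2570, giving 16728 = 8P, P = 2091, q = 5794.

5794.00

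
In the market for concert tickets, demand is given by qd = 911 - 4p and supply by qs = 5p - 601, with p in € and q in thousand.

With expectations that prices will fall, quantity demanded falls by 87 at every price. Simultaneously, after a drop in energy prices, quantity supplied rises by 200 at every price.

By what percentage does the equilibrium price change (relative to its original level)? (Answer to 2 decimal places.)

-18.98

Solve the original market: 911 - 4p = 5p - 601, hence p = 168 and q = 239.
The new curves are qd = 824 - 4p (demand) and qs = 5p - 401 (supply).
Equate the new curves: 824 - 4p = 5p - 401, giving 1225 = 9p, p = 1225/9 ≈ 136.1111, q = 2516/9 ≈ 279.5556.
%Δp = (136.1111 − 168) / 168 × 100 = -18.98%.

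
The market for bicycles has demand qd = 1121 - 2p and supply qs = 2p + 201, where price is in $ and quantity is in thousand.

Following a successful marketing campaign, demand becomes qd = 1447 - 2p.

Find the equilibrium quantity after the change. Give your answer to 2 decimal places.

Original equilibrium: 1121 - 2p = 2p + 201 gives 920 = 4p, so p = 230 and q = 661.
The new curves are qd = 1447 - 2p (demand) and qs = 2p + 201 (supply).
Setting them equal: 1447 - 2p = 2p + 201 → 1246 = 4p, so p = 311.5 and q = 824.

824.00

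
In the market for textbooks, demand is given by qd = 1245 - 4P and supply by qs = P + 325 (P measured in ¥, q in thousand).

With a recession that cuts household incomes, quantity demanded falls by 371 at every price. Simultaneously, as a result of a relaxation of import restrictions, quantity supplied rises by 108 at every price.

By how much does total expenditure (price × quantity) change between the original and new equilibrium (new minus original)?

Before the shock: 1245 - 4P = P + 325 ⇒ 920 = 5P ⇒ P = 184, q = 509.
The shock moves the curves to qd = 874 - 4P and qs = P + 433.
Setting them equal: 874 - 4P = P + 433 → 441 = 5P, so P = 88.2 and q = 521.2.
Expenditure moves from 184×509 = 93656 to 88.2×521.2 = 45969.84; change = -47686.16.

-47686.16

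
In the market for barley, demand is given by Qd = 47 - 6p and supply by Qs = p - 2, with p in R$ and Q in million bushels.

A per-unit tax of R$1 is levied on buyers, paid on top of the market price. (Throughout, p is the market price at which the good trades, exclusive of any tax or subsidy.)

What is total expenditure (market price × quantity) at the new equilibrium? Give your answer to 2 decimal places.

Original equilibrium: 47 - 6p = p - 2 gives 49 = 7p, so p = 7 and Q = 5.
Since buyers pay the price plus the tax, the effective demand curve becomes Qd = 41 - 6p.
Equate the new curves: 41 - 6p = p - 2, giving 43 = 7p, p = 43/7 ≈ 6.1429, Q = 29/7 ≈ 4.1429.
New expenditure = 6.1429 × 4.1429 = 25.45.

25.45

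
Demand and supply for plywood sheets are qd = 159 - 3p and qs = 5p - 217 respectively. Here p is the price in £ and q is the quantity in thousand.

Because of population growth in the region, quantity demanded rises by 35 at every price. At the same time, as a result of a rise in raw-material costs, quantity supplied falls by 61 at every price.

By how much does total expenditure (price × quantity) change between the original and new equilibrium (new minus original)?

Original equilibrium: 159 - 3p = 5p - 217 gives 376 = 8p, so p = 47 and q = 18.
The new curves are qd = 194 - 3p (demand) and qs = 5p - 278 (supply).
Equate the new curves: 194 - 3p = 5p - 278, giving 472 = 8p, p = 59, q = 17.
Expenditure moves from 47×18 = 846 to 59×17 = 1003; change = +157.

+157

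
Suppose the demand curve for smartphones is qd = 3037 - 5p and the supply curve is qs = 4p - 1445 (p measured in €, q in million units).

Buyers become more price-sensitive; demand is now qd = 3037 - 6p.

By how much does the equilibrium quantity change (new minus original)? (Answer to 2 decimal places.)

Original equilibrium: 3037 - 5p = 4p - 1445 gives 4482 = 9p, so p = 498 and q = 547.
After the shift, demand is qd = 3037 - 6p and supply is qs = 4p - 1445.
Clearing the new market: 3037 - 6p = 4p - 1445, so p = 448.2 and q = 347.8.
Δq = 347.8 − 547 = -199.20.

-199.20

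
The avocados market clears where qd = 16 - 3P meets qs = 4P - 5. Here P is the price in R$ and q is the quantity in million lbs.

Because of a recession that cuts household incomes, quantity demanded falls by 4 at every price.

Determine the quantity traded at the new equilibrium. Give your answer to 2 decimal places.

4.71

Before the shock: 16 - 3P = 4P - 5 ⇒ 21 = 7P ⇒ P = 3, q = 7.
With the change applied: demand qd = 12 - 3P, supply qs = 4P - 5.
Clearing the new market: 12 - 3P = 4P - 5, so P = 17/7 ≈ 2.4286 and q = 33/7 ≈ 4.7143.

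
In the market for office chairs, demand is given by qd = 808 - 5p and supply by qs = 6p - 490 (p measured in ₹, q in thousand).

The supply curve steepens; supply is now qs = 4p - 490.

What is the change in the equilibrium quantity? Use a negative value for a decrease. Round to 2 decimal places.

Initially, 808 - 5p = 6p - 490, so 1298 = 11p and p = 118, q = 218.
The new curves are qd = 808 - 5p (demand) and qs = 4p - 490 (supply).
Clearing the new market: 808 - 5p = 4p - 490, so p = 1298/9 ≈ 144.2222 and q = 782/9 ≈ 86.8889.
Δq = 86.8889 − 218 = -131.11.

-131.11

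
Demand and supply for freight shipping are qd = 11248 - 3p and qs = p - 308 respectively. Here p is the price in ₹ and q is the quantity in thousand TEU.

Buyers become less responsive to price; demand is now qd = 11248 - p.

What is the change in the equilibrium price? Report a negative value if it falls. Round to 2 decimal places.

Initially, 11248 - 3p = p - 308, so 11556 = 4p and p = 2889, q = 2581.
After the shift, demand is qd = 11248 - p and supply is qs = p - 308.
Clearing the new market: 11248 - p = p - 308, so p = 5778 and q = 5470.
Δp = 5778 − 2889 = +2889.00.

+2889.00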